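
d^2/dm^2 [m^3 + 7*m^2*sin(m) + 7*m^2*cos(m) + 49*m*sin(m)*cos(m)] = -7*sqrt(2)*m^2*sin(m + pi/4) - 98*m*sin(2*m) + 28*sqrt(2)*m*cos(m + pi/4) + 6*m + 14*sqrt(2)*sin(m + pi/4) + 98*cos(2*m)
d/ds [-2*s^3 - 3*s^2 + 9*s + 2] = -6*s^2 - 6*s + 9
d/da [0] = 0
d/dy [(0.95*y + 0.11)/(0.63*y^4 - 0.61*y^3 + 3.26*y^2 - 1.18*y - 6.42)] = (-1.7955*y^4 + 0.8818*y^3 - 2.8957*y^2 - 0.7172*y - 5.9692)/(0.3969*y^8 - 0.7686*y^7 + 4.4797*y^6 - 5.464*y^5 + 3.978*y^4 + 0.138800000000001*y^3 - 40.466*y^2 + 15.1512*y + 41.2164)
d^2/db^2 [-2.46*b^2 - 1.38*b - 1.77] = -4.92000000000000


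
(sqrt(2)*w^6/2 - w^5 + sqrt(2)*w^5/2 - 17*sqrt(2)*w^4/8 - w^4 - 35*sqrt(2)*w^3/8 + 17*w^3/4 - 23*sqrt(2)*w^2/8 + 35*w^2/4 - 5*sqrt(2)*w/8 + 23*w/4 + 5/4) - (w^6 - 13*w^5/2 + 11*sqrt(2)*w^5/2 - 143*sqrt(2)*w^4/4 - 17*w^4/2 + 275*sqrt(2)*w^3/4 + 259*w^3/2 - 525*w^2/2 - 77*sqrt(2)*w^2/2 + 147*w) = -w^6 + sqrt(2)*w^6/2 - 5*sqrt(2)*w^5 + 11*w^5/2 + 15*w^4/2 + 269*sqrt(2)*w^4/8 - 501*w^3/4 - 585*sqrt(2)*w^3/8 + 285*sqrt(2)*w^2/8 + 1085*w^2/4 - 565*w/4 - 5*sqrt(2)*w/8 + 5/4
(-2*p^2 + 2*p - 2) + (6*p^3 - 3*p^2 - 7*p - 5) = 6*p^3 - 5*p^2 - 5*p - 7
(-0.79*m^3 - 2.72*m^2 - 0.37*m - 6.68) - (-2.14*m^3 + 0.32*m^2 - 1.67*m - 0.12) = 1.35*m^3 - 3.04*m^2 + 1.3*m - 6.56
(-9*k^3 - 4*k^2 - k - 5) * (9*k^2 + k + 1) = -81*k^5 - 45*k^4 - 22*k^3 - 50*k^2 - 6*k - 5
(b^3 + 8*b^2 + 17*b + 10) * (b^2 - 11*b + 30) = b^5 - 3*b^4 - 41*b^3 + 63*b^2 + 400*b + 300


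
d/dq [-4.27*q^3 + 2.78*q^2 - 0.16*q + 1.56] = -12.81*q^2 + 5.56*q - 0.16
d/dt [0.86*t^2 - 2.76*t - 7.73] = 1.72*t - 2.76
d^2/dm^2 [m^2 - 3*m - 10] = 2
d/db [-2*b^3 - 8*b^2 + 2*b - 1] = -6*b^2 - 16*b + 2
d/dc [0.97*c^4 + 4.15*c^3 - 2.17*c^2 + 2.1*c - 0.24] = 3.88*c^3 + 12.45*c^2 - 4.34*c + 2.1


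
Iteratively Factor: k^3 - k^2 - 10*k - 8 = (k + 1)*(k^2 - 2*k - 8) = (k + 1)*(k + 2)*(k - 4)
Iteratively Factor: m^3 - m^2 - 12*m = (m)*(m^2 - m - 12) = m*(m + 3)*(m - 4)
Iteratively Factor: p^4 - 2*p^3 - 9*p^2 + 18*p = (p)*(p^3 - 2*p^2 - 9*p + 18) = p*(p + 3)*(p^2 - 5*p + 6) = p*(p - 2)*(p + 3)*(p - 3)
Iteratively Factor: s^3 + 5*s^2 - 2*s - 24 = (s + 3)*(s^2 + 2*s - 8) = (s + 3)*(s + 4)*(s - 2)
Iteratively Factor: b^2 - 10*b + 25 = (b - 5)*(b - 5)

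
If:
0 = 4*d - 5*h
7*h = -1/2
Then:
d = -5/56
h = -1/14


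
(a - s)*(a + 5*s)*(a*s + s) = a^3*s + 4*a^2*s^2 + a^2*s - 5*a*s^3 + 4*a*s^2 - 5*s^3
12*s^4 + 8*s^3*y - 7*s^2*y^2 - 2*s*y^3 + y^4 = (-3*s + y)*(-2*s + y)*(s + y)*(2*s + y)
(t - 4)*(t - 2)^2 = t^3 - 8*t^2 + 20*t - 16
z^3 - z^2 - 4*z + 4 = (z - 2)*(z - 1)*(z + 2)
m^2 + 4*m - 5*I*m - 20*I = (m + 4)*(m - 5*I)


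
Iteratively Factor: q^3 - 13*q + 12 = (q - 1)*(q^2 + q - 12) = (q - 1)*(q + 4)*(q - 3)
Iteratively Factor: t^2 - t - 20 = (t + 4)*(t - 5)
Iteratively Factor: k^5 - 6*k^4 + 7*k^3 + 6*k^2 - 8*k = (k - 4)*(k^4 - 2*k^3 - k^2 + 2*k) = (k - 4)*(k - 1)*(k^3 - k^2 - 2*k) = k*(k - 4)*(k - 1)*(k^2 - k - 2) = k*(k - 4)*(k - 2)*(k - 1)*(k + 1)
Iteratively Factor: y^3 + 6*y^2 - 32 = (y - 2)*(y^2 + 8*y + 16) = (y - 2)*(y + 4)*(y + 4)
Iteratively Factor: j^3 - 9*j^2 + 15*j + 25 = (j + 1)*(j^2 - 10*j + 25) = (j - 5)*(j + 1)*(j - 5)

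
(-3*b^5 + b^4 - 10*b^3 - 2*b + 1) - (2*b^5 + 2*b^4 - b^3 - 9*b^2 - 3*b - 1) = -5*b^5 - b^4 - 9*b^3 + 9*b^2 + b + 2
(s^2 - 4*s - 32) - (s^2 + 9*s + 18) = -13*s - 50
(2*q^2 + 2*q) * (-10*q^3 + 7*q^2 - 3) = -20*q^5 - 6*q^4 + 14*q^3 - 6*q^2 - 6*q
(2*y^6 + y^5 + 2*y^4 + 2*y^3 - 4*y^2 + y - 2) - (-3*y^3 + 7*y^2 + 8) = 2*y^6 + y^5 + 2*y^4 + 5*y^3 - 11*y^2 + y - 10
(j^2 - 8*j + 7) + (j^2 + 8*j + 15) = 2*j^2 + 22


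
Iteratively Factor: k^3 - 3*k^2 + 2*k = (k)*(k^2 - 3*k + 2) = k*(k - 2)*(k - 1)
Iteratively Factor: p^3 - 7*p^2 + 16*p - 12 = (p - 2)*(p^2 - 5*p + 6) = (p - 2)^2*(p - 3)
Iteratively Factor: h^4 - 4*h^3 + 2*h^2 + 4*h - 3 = (h + 1)*(h^3 - 5*h^2 + 7*h - 3) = (h - 3)*(h + 1)*(h^2 - 2*h + 1) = (h - 3)*(h - 1)*(h + 1)*(h - 1)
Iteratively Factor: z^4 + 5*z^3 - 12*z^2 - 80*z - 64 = (z - 4)*(z^3 + 9*z^2 + 24*z + 16) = (z - 4)*(z + 1)*(z^2 + 8*z + 16) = (z - 4)*(z + 1)*(z + 4)*(z + 4)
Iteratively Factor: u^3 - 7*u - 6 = (u + 2)*(u^2 - 2*u - 3) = (u + 1)*(u + 2)*(u - 3)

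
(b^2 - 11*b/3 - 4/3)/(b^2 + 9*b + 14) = (3*b^2 - 11*b - 4)/(3*(b^2 + 9*b + 14))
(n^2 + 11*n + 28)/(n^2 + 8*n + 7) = (n + 4)/(n + 1)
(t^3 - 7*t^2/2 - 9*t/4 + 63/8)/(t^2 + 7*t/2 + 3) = (t^2 - 5*t + 21/4)/(t + 2)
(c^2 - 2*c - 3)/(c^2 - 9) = (c + 1)/(c + 3)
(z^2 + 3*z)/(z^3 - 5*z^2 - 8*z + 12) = z*(z + 3)/(z^3 - 5*z^2 - 8*z + 12)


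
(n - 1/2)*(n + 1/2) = n^2 - 1/4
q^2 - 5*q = q*(q - 5)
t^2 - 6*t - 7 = (t - 7)*(t + 1)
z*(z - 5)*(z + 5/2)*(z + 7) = z^4 + 9*z^3/2 - 30*z^2 - 175*z/2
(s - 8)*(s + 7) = s^2 - s - 56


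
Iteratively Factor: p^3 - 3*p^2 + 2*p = (p - 2)*(p^2 - p) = p*(p - 2)*(p - 1)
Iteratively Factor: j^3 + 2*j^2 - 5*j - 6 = (j + 1)*(j^2 + j - 6) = (j - 2)*(j + 1)*(j + 3)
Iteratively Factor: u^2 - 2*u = (u)*(u - 2)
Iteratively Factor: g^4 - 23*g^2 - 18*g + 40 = (g + 2)*(g^3 - 2*g^2 - 19*g + 20) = (g - 1)*(g + 2)*(g^2 - g - 20) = (g - 1)*(g + 2)*(g + 4)*(g - 5)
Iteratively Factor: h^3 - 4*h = (h - 2)*(h^2 + 2*h) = h*(h - 2)*(h + 2)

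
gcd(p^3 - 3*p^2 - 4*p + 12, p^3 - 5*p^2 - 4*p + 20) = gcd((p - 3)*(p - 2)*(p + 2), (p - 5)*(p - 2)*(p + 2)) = p^2 - 4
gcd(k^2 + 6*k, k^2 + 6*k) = k^2 + 6*k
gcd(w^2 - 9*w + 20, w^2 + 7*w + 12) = 1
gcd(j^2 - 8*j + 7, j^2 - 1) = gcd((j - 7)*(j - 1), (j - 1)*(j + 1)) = j - 1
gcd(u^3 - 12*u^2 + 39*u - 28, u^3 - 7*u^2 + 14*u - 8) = u^2 - 5*u + 4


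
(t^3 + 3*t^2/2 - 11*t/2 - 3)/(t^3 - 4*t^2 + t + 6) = (2*t^2 + 7*t + 3)/(2*(t^2 - 2*t - 3))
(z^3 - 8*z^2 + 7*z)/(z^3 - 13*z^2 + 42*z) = (z - 1)/(z - 6)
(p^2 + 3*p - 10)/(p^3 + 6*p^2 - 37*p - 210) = (p - 2)/(p^2 + p - 42)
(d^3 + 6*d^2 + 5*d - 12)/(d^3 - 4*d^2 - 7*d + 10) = (d^2 + 7*d + 12)/(d^2 - 3*d - 10)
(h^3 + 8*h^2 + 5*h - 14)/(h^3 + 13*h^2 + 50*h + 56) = (h - 1)/(h + 4)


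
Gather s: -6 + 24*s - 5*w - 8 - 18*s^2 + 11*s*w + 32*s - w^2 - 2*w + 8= -18*s^2 + s*(11*w + 56) - w^2 - 7*w - 6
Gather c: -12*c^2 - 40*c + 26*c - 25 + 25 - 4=-12*c^2 - 14*c - 4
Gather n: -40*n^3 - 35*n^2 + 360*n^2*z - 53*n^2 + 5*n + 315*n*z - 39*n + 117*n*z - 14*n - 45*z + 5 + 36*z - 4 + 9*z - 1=-40*n^3 + n^2*(360*z - 88) + n*(432*z - 48)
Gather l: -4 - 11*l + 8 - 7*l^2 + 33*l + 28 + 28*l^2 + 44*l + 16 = 21*l^2 + 66*l + 48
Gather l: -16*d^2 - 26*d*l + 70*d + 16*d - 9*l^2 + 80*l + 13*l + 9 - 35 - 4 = -16*d^2 + 86*d - 9*l^2 + l*(93 - 26*d) - 30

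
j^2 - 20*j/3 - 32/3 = (j - 8)*(j + 4/3)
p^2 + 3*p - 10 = (p - 2)*(p + 5)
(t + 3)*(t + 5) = t^2 + 8*t + 15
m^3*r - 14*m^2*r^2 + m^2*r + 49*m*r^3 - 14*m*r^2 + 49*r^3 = (m - 7*r)^2*(m*r + r)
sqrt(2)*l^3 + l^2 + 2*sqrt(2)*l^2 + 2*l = l*(l + 2)*(sqrt(2)*l + 1)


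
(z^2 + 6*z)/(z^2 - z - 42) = z/(z - 7)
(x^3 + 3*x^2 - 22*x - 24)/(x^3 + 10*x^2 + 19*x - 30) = (x^2 - 3*x - 4)/(x^2 + 4*x - 5)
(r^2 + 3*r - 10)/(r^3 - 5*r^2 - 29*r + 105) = (r - 2)/(r^2 - 10*r + 21)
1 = 1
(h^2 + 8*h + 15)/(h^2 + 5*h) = (h + 3)/h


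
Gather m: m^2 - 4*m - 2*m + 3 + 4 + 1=m^2 - 6*m + 8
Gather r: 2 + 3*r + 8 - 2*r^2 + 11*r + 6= -2*r^2 + 14*r + 16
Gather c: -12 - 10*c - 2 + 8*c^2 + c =8*c^2 - 9*c - 14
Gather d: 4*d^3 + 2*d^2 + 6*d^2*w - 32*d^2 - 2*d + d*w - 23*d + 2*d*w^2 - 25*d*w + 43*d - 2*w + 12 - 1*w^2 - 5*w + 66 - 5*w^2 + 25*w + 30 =4*d^3 + d^2*(6*w - 30) + d*(2*w^2 - 24*w + 18) - 6*w^2 + 18*w + 108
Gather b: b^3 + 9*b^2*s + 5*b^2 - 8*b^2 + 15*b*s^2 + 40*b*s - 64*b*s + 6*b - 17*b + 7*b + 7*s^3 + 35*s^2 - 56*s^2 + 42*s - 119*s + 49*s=b^3 + b^2*(9*s - 3) + b*(15*s^2 - 24*s - 4) + 7*s^3 - 21*s^2 - 28*s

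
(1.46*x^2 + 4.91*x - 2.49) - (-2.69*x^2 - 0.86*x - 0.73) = 4.15*x^2 + 5.77*x - 1.76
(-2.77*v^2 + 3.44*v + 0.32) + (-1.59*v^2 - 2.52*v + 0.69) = -4.36*v^2 + 0.92*v + 1.01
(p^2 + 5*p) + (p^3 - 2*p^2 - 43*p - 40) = p^3 - p^2 - 38*p - 40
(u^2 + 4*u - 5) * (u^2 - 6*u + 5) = u^4 - 2*u^3 - 24*u^2 + 50*u - 25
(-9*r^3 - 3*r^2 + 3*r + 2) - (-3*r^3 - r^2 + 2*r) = -6*r^3 - 2*r^2 + r + 2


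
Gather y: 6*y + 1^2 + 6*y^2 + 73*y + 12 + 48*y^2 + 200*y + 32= 54*y^2 + 279*y + 45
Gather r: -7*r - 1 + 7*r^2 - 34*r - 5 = 7*r^2 - 41*r - 6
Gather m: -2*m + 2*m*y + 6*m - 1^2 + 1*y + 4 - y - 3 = m*(2*y + 4)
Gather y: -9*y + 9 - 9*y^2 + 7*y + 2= -9*y^2 - 2*y + 11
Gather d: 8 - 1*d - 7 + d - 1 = 0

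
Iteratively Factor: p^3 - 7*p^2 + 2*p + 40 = (p - 4)*(p^2 - 3*p - 10) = (p - 5)*(p - 4)*(p + 2)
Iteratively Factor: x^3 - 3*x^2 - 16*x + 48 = (x + 4)*(x^2 - 7*x + 12) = (x - 3)*(x + 4)*(x - 4)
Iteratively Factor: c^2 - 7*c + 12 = (c - 3)*(c - 4)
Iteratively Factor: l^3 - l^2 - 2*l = (l - 2)*(l^2 + l) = (l - 2)*(l + 1)*(l)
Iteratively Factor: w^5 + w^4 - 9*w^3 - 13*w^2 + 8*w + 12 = (w - 3)*(w^4 + 4*w^3 + 3*w^2 - 4*w - 4) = (w - 3)*(w + 2)*(w^3 + 2*w^2 - w - 2) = (w - 3)*(w - 1)*(w + 2)*(w^2 + 3*w + 2) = (w - 3)*(w - 1)*(w + 2)^2*(w + 1)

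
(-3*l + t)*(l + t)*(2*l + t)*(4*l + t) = -24*l^4 - 34*l^3*t - 7*l^2*t^2 + 4*l*t^3 + t^4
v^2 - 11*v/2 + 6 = (v - 4)*(v - 3/2)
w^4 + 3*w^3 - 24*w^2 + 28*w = w*(w - 2)^2*(w + 7)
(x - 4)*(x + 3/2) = x^2 - 5*x/2 - 6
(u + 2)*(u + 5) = u^2 + 7*u + 10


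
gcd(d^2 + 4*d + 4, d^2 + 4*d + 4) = d^2 + 4*d + 4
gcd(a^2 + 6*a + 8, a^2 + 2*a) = a + 2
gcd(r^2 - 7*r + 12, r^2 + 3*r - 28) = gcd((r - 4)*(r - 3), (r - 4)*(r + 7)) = r - 4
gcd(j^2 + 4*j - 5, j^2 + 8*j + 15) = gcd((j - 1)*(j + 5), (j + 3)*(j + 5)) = j + 5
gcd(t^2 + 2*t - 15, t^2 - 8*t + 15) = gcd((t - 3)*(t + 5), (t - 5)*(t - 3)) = t - 3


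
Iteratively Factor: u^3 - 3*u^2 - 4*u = (u)*(u^2 - 3*u - 4) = u*(u + 1)*(u - 4)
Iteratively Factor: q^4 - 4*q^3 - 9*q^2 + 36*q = (q)*(q^3 - 4*q^2 - 9*q + 36) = q*(q - 4)*(q^2 - 9) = q*(q - 4)*(q - 3)*(q + 3)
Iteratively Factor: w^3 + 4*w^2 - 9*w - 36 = (w + 3)*(w^2 + w - 12) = (w + 3)*(w + 4)*(w - 3)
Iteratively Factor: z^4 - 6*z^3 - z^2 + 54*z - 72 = (z - 3)*(z^3 - 3*z^2 - 10*z + 24) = (z - 4)*(z - 3)*(z^2 + z - 6) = (z - 4)*(z - 3)*(z - 2)*(z + 3)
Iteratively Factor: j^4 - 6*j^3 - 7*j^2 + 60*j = (j)*(j^3 - 6*j^2 - 7*j + 60) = j*(j - 5)*(j^2 - j - 12) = j*(j - 5)*(j - 4)*(j + 3)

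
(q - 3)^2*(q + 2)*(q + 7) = q^4 + 3*q^3 - 31*q^2 - 3*q + 126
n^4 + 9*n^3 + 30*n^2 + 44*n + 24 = (n + 2)^3*(n + 3)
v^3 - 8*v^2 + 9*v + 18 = (v - 6)*(v - 3)*(v + 1)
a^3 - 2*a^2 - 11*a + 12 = (a - 4)*(a - 1)*(a + 3)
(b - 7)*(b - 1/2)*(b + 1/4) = b^3 - 29*b^2/4 + 13*b/8 + 7/8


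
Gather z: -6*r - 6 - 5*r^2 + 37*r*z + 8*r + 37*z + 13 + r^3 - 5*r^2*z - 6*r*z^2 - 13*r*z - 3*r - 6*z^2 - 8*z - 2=r^3 - 5*r^2 - r + z^2*(-6*r - 6) + z*(-5*r^2 + 24*r + 29) + 5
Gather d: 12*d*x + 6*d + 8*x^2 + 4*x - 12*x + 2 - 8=d*(12*x + 6) + 8*x^2 - 8*x - 6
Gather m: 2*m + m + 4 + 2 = 3*m + 6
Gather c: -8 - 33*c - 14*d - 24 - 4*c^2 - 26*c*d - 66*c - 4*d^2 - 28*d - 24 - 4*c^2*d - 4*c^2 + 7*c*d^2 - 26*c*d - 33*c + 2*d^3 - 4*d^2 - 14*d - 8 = c^2*(-4*d - 8) + c*(7*d^2 - 52*d - 132) + 2*d^3 - 8*d^2 - 56*d - 64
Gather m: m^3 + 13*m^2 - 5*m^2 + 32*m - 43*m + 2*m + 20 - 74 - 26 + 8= m^3 + 8*m^2 - 9*m - 72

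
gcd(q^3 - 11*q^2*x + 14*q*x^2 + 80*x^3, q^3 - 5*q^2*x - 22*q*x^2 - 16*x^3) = -q^2 + 6*q*x + 16*x^2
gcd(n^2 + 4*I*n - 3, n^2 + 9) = n + 3*I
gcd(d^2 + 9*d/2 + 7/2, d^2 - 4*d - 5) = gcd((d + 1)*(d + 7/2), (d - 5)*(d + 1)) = d + 1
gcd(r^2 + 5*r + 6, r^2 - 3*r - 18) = r + 3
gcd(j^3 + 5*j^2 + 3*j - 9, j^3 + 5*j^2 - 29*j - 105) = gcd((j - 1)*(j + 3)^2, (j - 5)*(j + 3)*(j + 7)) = j + 3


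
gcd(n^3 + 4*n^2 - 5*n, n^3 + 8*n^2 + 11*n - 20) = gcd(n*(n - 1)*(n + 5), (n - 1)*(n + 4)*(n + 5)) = n^2 + 4*n - 5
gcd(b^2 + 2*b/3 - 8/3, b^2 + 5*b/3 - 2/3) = b + 2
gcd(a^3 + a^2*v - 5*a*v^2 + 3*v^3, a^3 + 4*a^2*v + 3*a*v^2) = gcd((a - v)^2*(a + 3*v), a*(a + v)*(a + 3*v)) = a + 3*v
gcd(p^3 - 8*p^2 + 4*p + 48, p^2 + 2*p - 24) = p - 4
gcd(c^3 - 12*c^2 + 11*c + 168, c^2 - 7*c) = c - 7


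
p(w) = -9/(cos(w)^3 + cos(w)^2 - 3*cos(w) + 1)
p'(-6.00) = -787.52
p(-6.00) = 122.65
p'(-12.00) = -83.29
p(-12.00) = 41.18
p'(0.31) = -598.49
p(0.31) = 104.22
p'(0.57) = -81.17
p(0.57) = 40.88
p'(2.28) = 2.15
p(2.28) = -2.90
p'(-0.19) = 2621.11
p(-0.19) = 259.35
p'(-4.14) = 3.18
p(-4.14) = -3.26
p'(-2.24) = -2.41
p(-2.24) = -2.99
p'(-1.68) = -15.91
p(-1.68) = -6.73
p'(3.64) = -0.76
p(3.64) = -2.41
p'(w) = -9*(3*sin(w)*cos(w)^2 + 2*sin(w)*cos(w) - 3*sin(w))/(cos(w)^3 + cos(w)^2 - 3*cos(w) + 1)^2 = 9*(3*sin(w)^2 - 2*cos(w))*sin(w)/(cos(w)^3 + cos(w)^2 - 3*cos(w) + 1)^2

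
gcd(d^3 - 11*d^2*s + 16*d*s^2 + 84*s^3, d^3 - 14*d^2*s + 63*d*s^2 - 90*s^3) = -d + 6*s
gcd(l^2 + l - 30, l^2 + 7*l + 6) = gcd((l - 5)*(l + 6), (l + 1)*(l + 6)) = l + 6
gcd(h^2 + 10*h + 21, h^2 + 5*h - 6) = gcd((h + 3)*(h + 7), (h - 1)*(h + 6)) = 1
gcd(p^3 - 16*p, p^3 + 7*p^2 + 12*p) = p^2 + 4*p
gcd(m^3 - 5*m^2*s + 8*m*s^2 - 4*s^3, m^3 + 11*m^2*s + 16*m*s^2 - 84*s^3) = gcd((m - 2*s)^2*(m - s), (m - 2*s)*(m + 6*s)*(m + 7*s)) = -m + 2*s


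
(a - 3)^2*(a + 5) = a^3 - a^2 - 21*a + 45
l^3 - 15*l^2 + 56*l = l*(l - 8)*(l - 7)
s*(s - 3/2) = s^2 - 3*s/2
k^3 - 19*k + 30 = (k - 3)*(k - 2)*(k + 5)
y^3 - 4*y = y*(y - 2)*(y + 2)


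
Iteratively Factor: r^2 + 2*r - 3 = (r + 3)*(r - 1)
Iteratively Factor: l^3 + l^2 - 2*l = (l)*(l^2 + l - 2) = l*(l - 1)*(l + 2)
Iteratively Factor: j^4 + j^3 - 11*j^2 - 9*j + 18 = (j + 3)*(j^3 - 2*j^2 - 5*j + 6) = (j - 3)*(j + 3)*(j^2 + j - 2) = (j - 3)*(j - 1)*(j + 3)*(j + 2)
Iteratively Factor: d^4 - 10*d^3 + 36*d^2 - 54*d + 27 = (d - 3)*(d^3 - 7*d^2 + 15*d - 9) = (d - 3)^2*(d^2 - 4*d + 3) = (d - 3)^3*(d - 1)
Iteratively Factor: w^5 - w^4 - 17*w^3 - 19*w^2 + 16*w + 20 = (w - 5)*(w^4 + 4*w^3 + 3*w^2 - 4*w - 4) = (w - 5)*(w + 2)*(w^3 + 2*w^2 - w - 2) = (w - 5)*(w + 2)^2*(w^2 - 1) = (w - 5)*(w + 1)*(w + 2)^2*(w - 1)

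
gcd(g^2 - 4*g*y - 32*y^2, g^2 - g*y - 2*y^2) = 1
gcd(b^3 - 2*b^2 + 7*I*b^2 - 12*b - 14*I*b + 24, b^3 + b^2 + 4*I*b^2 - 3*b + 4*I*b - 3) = b + 3*I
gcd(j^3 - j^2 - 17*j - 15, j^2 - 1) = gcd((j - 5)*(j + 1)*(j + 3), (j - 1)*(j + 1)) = j + 1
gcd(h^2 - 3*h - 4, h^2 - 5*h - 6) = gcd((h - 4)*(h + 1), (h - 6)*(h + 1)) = h + 1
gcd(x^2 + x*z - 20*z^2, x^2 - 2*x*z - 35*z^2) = x + 5*z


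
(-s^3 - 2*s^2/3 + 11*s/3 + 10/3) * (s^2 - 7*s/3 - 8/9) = -s^5 + 5*s^4/3 + 55*s^3/9 - 125*s^2/27 - 298*s/27 - 80/27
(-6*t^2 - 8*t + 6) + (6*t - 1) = -6*t^2 - 2*t + 5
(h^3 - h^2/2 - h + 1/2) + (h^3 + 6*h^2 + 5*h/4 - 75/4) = 2*h^3 + 11*h^2/2 + h/4 - 73/4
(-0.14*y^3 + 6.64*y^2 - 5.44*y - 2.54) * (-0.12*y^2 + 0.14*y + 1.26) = 0.0168*y^5 - 0.8164*y^4 + 1.406*y^3 + 7.9096*y^2 - 7.21*y - 3.2004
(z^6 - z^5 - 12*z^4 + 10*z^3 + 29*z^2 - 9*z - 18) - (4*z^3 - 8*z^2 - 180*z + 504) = z^6 - z^5 - 12*z^4 + 6*z^3 + 37*z^2 + 171*z - 522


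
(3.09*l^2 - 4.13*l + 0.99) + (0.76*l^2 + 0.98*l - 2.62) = 3.85*l^2 - 3.15*l - 1.63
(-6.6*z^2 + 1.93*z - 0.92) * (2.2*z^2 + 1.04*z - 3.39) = -14.52*z^4 - 2.618*z^3 + 22.3572*z^2 - 7.4995*z + 3.1188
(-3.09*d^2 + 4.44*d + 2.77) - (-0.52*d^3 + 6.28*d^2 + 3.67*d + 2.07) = 0.52*d^3 - 9.37*d^2 + 0.77*d + 0.7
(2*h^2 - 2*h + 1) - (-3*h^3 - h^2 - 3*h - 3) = 3*h^3 + 3*h^2 + h + 4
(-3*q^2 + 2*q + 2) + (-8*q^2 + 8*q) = -11*q^2 + 10*q + 2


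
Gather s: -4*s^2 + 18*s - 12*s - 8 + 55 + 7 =-4*s^2 + 6*s + 54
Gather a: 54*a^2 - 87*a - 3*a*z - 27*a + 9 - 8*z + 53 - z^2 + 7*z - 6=54*a^2 + a*(-3*z - 114) - z^2 - z + 56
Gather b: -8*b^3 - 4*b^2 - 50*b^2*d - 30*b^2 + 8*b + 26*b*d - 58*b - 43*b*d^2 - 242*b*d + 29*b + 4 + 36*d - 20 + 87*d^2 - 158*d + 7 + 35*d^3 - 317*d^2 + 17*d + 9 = -8*b^3 + b^2*(-50*d - 34) + b*(-43*d^2 - 216*d - 21) + 35*d^3 - 230*d^2 - 105*d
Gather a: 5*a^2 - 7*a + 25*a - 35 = 5*a^2 + 18*a - 35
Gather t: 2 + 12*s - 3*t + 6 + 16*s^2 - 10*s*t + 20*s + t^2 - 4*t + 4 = 16*s^2 + 32*s + t^2 + t*(-10*s - 7) + 12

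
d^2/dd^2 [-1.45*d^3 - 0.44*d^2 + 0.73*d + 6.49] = -8.7*d - 0.88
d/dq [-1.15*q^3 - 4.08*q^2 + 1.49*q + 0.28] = -3.45*q^2 - 8.16*q + 1.49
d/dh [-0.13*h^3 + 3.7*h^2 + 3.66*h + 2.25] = -0.39*h^2 + 7.4*h + 3.66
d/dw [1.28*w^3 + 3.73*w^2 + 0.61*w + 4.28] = 3.84*w^2 + 7.46*w + 0.61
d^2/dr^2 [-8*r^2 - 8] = -16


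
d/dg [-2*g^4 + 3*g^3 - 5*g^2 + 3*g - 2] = -8*g^3 + 9*g^2 - 10*g + 3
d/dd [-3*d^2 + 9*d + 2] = 9 - 6*d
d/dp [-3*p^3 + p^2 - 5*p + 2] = -9*p^2 + 2*p - 5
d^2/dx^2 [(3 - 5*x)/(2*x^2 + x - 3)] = 2*(-(4*x + 1)^2*(5*x - 3) + (30*x - 1)*(2*x^2 + x - 3))/(2*x^2 + x - 3)^3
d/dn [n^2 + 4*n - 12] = 2*n + 4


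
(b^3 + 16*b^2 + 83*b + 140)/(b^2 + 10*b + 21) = (b^2 + 9*b + 20)/(b + 3)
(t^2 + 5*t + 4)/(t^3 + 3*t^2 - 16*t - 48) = (t + 1)/(t^2 - t - 12)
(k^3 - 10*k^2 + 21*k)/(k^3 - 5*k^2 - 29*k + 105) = k/(k + 5)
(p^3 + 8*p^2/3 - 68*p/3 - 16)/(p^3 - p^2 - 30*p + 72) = (p + 2/3)/(p - 3)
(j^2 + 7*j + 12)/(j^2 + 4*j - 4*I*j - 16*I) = (j + 3)/(j - 4*I)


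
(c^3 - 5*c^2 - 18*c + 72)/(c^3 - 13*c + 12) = (c - 6)/(c - 1)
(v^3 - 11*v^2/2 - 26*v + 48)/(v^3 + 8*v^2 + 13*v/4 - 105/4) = 2*(v^2 - 4*v - 32)/(2*v^2 + 19*v + 35)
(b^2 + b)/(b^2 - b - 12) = b*(b + 1)/(b^2 - b - 12)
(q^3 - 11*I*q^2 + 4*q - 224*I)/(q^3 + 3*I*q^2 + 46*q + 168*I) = (q - 8*I)/(q + 6*I)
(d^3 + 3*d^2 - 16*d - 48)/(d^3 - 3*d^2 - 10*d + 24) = (d + 4)/(d - 2)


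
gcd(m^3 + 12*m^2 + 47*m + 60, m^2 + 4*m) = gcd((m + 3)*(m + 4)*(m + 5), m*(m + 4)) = m + 4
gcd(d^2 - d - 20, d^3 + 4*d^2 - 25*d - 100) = d^2 - d - 20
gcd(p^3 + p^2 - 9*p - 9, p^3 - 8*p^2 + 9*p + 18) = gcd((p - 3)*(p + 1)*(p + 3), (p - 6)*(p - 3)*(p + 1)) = p^2 - 2*p - 3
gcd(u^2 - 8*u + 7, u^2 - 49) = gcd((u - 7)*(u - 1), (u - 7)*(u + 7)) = u - 7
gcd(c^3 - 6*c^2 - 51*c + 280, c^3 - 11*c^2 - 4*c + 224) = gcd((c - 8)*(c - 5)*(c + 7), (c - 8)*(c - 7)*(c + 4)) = c - 8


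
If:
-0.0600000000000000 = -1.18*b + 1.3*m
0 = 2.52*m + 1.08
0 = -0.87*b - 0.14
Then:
No Solution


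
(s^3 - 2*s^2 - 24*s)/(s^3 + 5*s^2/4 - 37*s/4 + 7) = 4*s*(s - 6)/(4*s^2 - 11*s + 7)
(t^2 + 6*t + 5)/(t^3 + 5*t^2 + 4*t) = (t + 5)/(t*(t + 4))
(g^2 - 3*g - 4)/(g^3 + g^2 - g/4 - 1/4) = 4*(g - 4)/(4*g^2 - 1)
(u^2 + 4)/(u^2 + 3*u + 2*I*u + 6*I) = (u - 2*I)/(u + 3)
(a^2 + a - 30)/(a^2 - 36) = (a - 5)/(a - 6)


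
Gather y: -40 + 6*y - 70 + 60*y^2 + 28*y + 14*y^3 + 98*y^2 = 14*y^3 + 158*y^2 + 34*y - 110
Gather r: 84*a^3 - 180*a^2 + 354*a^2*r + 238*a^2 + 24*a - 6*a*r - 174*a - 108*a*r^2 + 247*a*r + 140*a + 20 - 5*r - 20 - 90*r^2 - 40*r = 84*a^3 + 58*a^2 - 10*a + r^2*(-108*a - 90) + r*(354*a^2 + 241*a - 45)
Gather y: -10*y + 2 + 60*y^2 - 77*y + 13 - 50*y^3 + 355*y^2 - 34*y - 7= -50*y^3 + 415*y^2 - 121*y + 8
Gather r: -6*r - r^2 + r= -r^2 - 5*r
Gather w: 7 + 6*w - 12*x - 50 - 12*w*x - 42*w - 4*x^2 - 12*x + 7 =w*(-12*x - 36) - 4*x^2 - 24*x - 36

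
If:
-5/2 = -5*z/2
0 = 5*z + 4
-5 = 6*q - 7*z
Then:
No Solution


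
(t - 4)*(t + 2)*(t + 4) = t^3 + 2*t^2 - 16*t - 32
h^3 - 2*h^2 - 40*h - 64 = (h - 8)*(h + 2)*(h + 4)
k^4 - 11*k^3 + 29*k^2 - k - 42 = (k - 7)*(k - 3)*(k - 2)*(k + 1)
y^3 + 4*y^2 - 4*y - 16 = (y - 2)*(y + 2)*(y + 4)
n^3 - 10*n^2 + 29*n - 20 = (n - 5)*(n - 4)*(n - 1)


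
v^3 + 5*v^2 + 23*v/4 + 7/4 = (v + 1/2)*(v + 1)*(v + 7/2)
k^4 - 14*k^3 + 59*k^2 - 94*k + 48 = (k - 8)*(k - 3)*(k - 2)*(k - 1)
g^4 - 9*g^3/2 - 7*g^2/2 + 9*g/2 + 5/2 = (g - 5)*(g - 1)*(g + 1/2)*(g + 1)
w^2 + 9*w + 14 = (w + 2)*(w + 7)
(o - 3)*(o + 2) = o^2 - o - 6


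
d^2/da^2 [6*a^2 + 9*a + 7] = 12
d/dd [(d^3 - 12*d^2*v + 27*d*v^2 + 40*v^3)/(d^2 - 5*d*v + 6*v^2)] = (d^4 - 10*d^3*v + 51*d^2*v^2 - 224*d*v^3 + 362*v^4)/(d^4 - 10*d^3*v + 37*d^2*v^2 - 60*d*v^3 + 36*v^4)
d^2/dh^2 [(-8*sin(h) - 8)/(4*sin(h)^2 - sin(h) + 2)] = 8*(16*sin(h)^5 + 68*sin(h)^4 - 92*sin(h)^3 - 125*sin(h)^2 + 78*sin(h) + 10)/(4*sin(h)^2 - sin(h) + 2)^3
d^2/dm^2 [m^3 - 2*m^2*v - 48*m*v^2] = 6*m - 4*v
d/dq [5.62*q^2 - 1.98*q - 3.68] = 11.24*q - 1.98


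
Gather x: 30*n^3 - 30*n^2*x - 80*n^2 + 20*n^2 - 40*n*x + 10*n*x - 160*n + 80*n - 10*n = 30*n^3 - 60*n^2 - 90*n + x*(-30*n^2 - 30*n)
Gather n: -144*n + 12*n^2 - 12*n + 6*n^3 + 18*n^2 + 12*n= 6*n^3 + 30*n^2 - 144*n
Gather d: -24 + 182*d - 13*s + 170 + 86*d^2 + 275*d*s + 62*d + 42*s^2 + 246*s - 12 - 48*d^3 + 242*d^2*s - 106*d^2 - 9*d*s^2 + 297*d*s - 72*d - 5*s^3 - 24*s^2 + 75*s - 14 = -48*d^3 + d^2*(242*s - 20) + d*(-9*s^2 + 572*s + 172) - 5*s^3 + 18*s^2 + 308*s + 120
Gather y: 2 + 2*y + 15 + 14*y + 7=16*y + 24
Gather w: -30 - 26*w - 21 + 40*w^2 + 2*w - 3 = 40*w^2 - 24*w - 54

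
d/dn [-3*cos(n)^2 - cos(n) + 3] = (6*cos(n) + 1)*sin(n)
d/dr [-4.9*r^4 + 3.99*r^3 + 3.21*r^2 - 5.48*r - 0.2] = -19.6*r^3 + 11.97*r^2 + 6.42*r - 5.48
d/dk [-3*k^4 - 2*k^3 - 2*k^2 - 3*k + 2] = -12*k^3 - 6*k^2 - 4*k - 3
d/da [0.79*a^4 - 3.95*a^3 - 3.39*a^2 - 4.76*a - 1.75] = 3.16*a^3 - 11.85*a^2 - 6.78*a - 4.76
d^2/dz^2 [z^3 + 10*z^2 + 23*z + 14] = 6*z + 20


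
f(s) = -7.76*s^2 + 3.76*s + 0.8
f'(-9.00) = 143.44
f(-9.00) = -661.60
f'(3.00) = -42.80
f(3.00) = -57.76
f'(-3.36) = 55.91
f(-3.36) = -99.44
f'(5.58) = -82.84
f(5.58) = -219.84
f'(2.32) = -32.25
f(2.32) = -32.24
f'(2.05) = -28.06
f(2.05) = -24.10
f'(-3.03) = 50.79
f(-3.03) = -81.84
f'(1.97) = -26.81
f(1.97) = -21.91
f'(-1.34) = 24.56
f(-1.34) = -18.17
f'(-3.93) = 64.75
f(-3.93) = -133.83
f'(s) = 3.76 - 15.52*s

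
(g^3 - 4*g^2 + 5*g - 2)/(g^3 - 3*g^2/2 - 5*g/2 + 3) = 2*(g - 1)/(2*g + 3)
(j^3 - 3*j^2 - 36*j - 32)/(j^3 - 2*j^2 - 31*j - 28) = (j - 8)/(j - 7)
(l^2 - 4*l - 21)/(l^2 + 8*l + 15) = (l - 7)/(l + 5)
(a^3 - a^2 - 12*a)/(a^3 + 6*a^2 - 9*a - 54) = a*(a - 4)/(a^2 + 3*a - 18)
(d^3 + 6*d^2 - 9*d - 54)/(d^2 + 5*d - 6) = (d^2 - 9)/(d - 1)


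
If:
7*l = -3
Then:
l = -3/7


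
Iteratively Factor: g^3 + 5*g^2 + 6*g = (g + 2)*(g^2 + 3*g) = (g + 2)*(g + 3)*(g)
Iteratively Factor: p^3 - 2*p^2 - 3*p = (p - 3)*(p^2 + p) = (p - 3)*(p + 1)*(p)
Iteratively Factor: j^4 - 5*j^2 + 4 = (j - 1)*(j^3 + j^2 - 4*j - 4) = (j - 2)*(j - 1)*(j^2 + 3*j + 2) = (j - 2)*(j - 1)*(j + 2)*(j + 1)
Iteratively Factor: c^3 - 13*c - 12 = (c + 3)*(c^2 - 3*c - 4) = (c + 1)*(c + 3)*(c - 4)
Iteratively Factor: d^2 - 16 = (d - 4)*(d + 4)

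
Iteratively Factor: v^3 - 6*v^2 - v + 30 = (v + 2)*(v^2 - 8*v + 15) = (v - 3)*(v + 2)*(v - 5)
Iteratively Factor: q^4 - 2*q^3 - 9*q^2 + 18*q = (q)*(q^3 - 2*q^2 - 9*q + 18) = q*(q - 3)*(q^2 + q - 6) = q*(q - 3)*(q + 3)*(q - 2)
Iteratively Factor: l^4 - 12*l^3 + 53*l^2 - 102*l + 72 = (l - 2)*(l^3 - 10*l^2 + 33*l - 36) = (l - 4)*(l - 2)*(l^2 - 6*l + 9) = (l - 4)*(l - 3)*(l - 2)*(l - 3)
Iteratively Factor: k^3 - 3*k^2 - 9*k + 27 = (k - 3)*(k^2 - 9) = (k - 3)*(k + 3)*(k - 3)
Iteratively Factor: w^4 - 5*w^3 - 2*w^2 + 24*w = (w + 2)*(w^3 - 7*w^2 + 12*w) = w*(w + 2)*(w^2 - 7*w + 12) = w*(w - 3)*(w + 2)*(w - 4)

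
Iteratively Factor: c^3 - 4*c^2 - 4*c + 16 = (c - 2)*(c^2 - 2*c - 8) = (c - 4)*(c - 2)*(c + 2)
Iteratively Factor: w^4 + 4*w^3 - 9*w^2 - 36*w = (w + 3)*(w^3 + w^2 - 12*w) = (w + 3)*(w + 4)*(w^2 - 3*w) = w*(w + 3)*(w + 4)*(w - 3)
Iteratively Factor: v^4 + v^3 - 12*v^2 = (v - 3)*(v^3 + 4*v^2) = v*(v - 3)*(v^2 + 4*v) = v^2*(v - 3)*(v + 4)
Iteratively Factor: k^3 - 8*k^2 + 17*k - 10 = (k - 2)*(k^2 - 6*k + 5) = (k - 2)*(k - 1)*(k - 5)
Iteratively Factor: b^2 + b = (b + 1)*(b)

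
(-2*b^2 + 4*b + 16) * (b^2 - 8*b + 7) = -2*b^4 + 20*b^3 - 30*b^2 - 100*b + 112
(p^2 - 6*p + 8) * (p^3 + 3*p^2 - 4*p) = p^5 - 3*p^4 - 14*p^3 + 48*p^2 - 32*p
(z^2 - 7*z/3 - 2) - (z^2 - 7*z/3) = -2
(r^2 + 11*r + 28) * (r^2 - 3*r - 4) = r^4 + 8*r^3 - 9*r^2 - 128*r - 112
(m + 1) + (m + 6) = 2*m + 7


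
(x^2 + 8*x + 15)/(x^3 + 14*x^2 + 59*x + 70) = (x + 3)/(x^2 + 9*x + 14)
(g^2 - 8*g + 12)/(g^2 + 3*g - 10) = (g - 6)/(g + 5)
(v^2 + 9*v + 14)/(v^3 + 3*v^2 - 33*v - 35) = (v + 2)/(v^2 - 4*v - 5)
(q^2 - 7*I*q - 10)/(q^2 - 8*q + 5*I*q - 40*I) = (q^2 - 7*I*q - 10)/(q^2 + q*(-8 + 5*I) - 40*I)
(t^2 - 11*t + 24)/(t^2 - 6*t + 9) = (t - 8)/(t - 3)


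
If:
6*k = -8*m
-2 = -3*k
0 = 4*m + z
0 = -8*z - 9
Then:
No Solution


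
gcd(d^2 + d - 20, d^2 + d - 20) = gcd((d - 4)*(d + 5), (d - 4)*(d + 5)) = d^2 + d - 20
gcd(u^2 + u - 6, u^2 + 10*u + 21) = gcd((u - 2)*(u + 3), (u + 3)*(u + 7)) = u + 3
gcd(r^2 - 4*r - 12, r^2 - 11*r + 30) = r - 6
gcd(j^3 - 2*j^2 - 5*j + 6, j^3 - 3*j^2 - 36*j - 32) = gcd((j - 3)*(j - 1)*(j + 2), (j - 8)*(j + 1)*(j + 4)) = 1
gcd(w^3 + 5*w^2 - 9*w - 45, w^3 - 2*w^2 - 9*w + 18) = w^2 - 9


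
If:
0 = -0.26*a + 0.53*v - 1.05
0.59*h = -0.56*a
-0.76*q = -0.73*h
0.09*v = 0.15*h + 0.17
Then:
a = -0.04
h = 0.04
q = 0.04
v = 1.96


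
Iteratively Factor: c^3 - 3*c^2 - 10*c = (c + 2)*(c^2 - 5*c) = (c - 5)*(c + 2)*(c)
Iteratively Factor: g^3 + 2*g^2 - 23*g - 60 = (g + 4)*(g^2 - 2*g - 15) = (g - 5)*(g + 4)*(g + 3)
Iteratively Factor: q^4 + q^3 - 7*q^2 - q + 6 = (q + 3)*(q^3 - 2*q^2 - q + 2) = (q - 1)*(q + 3)*(q^2 - q - 2) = (q - 2)*(q - 1)*(q + 3)*(q + 1)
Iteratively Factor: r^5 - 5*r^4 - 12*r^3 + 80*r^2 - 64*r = (r + 4)*(r^4 - 9*r^3 + 24*r^2 - 16*r) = (r - 1)*(r + 4)*(r^3 - 8*r^2 + 16*r) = (r - 4)*(r - 1)*(r + 4)*(r^2 - 4*r) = (r - 4)^2*(r - 1)*(r + 4)*(r)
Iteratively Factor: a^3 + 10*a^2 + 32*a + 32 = (a + 4)*(a^2 + 6*a + 8) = (a + 2)*(a + 4)*(a + 4)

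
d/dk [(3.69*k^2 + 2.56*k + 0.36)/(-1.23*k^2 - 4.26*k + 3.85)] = (-12.5706*k^2 + 29.2986*k + 11.3896)/(1.5129*k^4 + 10.4796*k^3 + 8.6766*k^2 - 32.802*k + 14.8225)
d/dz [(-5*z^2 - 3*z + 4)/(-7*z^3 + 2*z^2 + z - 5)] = (-35*z^4 - 42*z^3 + 85*z^2 + 34*z + 11)/(49*z^6 - 28*z^5 - 10*z^4 + 74*z^3 - 19*z^2 - 10*z + 25)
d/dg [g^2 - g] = 2*g - 1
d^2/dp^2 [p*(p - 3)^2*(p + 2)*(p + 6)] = 2*p*(10*p^2 + 12*p - 81)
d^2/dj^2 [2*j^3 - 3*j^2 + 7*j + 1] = 12*j - 6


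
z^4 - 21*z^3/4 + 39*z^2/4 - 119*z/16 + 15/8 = (z - 2)*(z - 3/2)*(z - 5/4)*(z - 1/2)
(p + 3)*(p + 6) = p^2 + 9*p + 18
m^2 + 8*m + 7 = (m + 1)*(m + 7)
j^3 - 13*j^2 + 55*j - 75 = (j - 5)^2*(j - 3)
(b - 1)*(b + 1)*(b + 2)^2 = b^4 + 4*b^3 + 3*b^2 - 4*b - 4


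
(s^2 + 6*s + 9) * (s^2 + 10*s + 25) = s^4 + 16*s^3 + 94*s^2 + 240*s + 225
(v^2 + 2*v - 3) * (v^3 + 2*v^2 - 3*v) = v^5 + 4*v^4 - 2*v^3 - 12*v^2 + 9*v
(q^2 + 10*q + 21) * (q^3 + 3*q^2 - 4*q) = q^5 + 13*q^4 + 47*q^3 + 23*q^2 - 84*q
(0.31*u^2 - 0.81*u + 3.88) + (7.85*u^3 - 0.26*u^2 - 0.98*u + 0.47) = 7.85*u^3 + 0.05*u^2 - 1.79*u + 4.35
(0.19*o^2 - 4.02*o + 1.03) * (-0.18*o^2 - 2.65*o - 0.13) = -0.0342*o^4 + 0.2201*o^3 + 10.4429*o^2 - 2.2069*o - 0.1339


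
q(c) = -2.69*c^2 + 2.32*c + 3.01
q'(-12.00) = 66.88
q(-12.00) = -412.19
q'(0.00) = 2.32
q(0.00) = 3.01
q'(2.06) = -8.76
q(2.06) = -3.63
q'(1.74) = -7.04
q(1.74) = -1.10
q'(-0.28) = 3.83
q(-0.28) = 2.15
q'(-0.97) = 7.54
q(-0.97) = -1.77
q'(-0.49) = 4.96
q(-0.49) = 1.23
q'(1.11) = -3.65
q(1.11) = 2.27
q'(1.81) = -7.42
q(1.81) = -1.60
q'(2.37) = -10.43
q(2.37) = -6.60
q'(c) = 2.32 - 5.38*c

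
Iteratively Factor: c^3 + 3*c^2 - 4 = (c + 2)*(c^2 + c - 2) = (c + 2)^2*(c - 1)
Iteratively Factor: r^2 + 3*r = (r + 3)*(r)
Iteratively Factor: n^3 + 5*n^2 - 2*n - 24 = (n - 2)*(n^2 + 7*n + 12) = (n - 2)*(n + 4)*(n + 3)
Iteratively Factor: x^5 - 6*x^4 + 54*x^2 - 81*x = (x - 3)*(x^4 - 3*x^3 - 9*x^2 + 27*x) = (x - 3)^2*(x^3 - 9*x) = (x - 3)^3*(x^2 + 3*x) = x*(x - 3)^3*(x + 3)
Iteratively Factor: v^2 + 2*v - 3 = (v + 3)*(v - 1)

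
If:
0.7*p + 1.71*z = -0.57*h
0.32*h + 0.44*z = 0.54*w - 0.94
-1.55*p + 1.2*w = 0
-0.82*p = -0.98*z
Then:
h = -2.30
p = 0.62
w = 0.80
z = 0.52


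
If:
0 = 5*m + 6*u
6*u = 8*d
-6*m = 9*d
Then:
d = 0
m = 0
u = 0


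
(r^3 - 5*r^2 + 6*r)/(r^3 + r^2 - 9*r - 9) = r*(r - 2)/(r^2 + 4*r + 3)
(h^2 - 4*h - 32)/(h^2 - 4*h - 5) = (-h^2 + 4*h + 32)/(-h^2 + 4*h + 5)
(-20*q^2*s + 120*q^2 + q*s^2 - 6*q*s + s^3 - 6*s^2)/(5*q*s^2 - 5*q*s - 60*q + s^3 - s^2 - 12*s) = (-4*q*s + 24*q + s^2 - 6*s)/(s^2 - s - 12)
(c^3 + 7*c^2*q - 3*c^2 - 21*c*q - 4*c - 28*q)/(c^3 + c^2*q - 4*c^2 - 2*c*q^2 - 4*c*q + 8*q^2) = (-c^2 - 7*c*q - c - 7*q)/(-c^2 - c*q + 2*q^2)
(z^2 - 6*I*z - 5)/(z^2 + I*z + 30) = (z - I)/(z + 6*I)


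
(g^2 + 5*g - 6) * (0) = 0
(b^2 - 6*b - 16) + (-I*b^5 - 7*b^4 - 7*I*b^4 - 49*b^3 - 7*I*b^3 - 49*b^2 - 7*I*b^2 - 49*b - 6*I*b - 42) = -I*b^5 - 7*b^4 - 7*I*b^4 - 49*b^3 - 7*I*b^3 - 48*b^2 - 7*I*b^2 - 55*b - 6*I*b - 58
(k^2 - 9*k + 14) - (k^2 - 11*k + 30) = 2*k - 16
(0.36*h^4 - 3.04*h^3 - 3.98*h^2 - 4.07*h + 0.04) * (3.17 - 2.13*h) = -0.7668*h^5 + 7.6164*h^4 - 1.1594*h^3 - 3.9475*h^2 - 12.9871*h + 0.1268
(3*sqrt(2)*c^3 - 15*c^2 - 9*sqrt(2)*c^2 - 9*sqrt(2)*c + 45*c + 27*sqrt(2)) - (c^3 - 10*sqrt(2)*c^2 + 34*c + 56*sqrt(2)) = -c^3 + 3*sqrt(2)*c^3 - 15*c^2 + sqrt(2)*c^2 - 9*sqrt(2)*c + 11*c - 29*sqrt(2)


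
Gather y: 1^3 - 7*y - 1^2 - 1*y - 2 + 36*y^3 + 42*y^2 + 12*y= 36*y^3 + 42*y^2 + 4*y - 2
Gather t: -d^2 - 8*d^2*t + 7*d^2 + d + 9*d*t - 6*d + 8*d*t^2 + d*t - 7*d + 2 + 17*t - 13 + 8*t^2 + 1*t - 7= 6*d^2 - 12*d + t^2*(8*d + 8) + t*(-8*d^2 + 10*d + 18) - 18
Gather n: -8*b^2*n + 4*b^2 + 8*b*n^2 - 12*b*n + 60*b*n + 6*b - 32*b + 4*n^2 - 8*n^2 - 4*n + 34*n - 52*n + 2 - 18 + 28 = 4*b^2 - 26*b + n^2*(8*b - 4) + n*(-8*b^2 + 48*b - 22) + 12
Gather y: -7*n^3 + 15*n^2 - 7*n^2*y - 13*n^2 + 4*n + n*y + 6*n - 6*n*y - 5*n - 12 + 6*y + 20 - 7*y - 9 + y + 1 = -7*n^3 + 2*n^2 + 5*n + y*(-7*n^2 - 5*n)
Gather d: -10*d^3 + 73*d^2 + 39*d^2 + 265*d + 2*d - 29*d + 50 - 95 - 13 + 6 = -10*d^3 + 112*d^2 + 238*d - 52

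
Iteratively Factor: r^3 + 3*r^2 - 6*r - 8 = (r + 4)*(r^2 - r - 2) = (r - 2)*(r + 4)*(r + 1)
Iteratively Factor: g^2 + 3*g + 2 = (g + 2)*(g + 1)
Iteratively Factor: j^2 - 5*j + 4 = (j - 1)*(j - 4)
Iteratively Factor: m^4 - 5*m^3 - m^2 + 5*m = (m + 1)*(m^3 - 6*m^2 + 5*m) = m*(m + 1)*(m^2 - 6*m + 5) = m*(m - 5)*(m + 1)*(m - 1)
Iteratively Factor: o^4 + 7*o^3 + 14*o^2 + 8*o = (o + 1)*(o^3 + 6*o^2 + 8*o) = o*(o + 1)*(o^2 + 6*o + 8) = o*(o + 1)*(o + 2)*(o + 4)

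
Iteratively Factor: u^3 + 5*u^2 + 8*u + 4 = (u + 2)*(u^2 + 3*u + 2) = (u + 1)*(u + 2)*(u + 2)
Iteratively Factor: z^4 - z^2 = (z - 1)*(z^3 + z^2) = z*(z - 1)*(z^2 + z) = z^2*(z - 1)*(z + 1)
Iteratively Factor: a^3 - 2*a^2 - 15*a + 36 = (a - 3)*(a^2 + a - 12) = (a - 3)^2*(a + 4)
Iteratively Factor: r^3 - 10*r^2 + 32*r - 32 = (r - 4)*(r^2 - 6*r + 8) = (r - 4)^2*(r - 2)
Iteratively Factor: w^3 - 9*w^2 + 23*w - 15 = (w - 1)*(w^2 - 8*w + 15) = (w - 3)*(w - 1)*(w - 5)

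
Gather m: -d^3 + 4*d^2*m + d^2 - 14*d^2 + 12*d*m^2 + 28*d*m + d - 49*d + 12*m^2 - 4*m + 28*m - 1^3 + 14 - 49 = -d^3 - 13*d^2 - 48*d + m^2*(12*d + 12) + m*(4*d^2 + 28*d + 24) - 36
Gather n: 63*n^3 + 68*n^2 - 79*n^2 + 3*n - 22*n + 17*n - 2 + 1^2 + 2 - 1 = 63*n^3 - 11*n^2 - 2*n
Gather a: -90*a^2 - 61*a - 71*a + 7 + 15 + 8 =-90*a^2 - 132*a + 30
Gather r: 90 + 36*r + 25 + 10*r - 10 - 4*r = 42*r + 105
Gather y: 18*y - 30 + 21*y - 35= 39*y - 65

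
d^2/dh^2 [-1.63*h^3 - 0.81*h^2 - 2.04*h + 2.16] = -9.78*h - 1.62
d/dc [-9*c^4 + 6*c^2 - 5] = -36*c^3 + 12*c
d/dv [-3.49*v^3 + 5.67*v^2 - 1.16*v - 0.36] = -10.47*v^2 + 11.34*v - 1.16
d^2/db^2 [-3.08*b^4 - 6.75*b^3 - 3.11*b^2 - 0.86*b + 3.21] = -36.96*b^2 - 40.5*b - 6.22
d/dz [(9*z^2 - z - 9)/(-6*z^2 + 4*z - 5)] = (30*z^2 - 198*z + 41)/(36*z^4 - 48*z^3 + 76*z^2 - 40*z + 25)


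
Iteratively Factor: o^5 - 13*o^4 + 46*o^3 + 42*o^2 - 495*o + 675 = (o + 3)*(o^4 - 16*o^3 + 94*o^2 - 240*o + 225) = (o - 5)*(o + 3)*(o^3 - 11*o^2 + 39*o - 45) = (o - 5)*(o - 3)*(o + 3)*(o^2 - 8*o + 15) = (o - 5)^2*(o - 3)*(o + 3)*(o - 3)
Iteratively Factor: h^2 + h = (h + 1)*(h)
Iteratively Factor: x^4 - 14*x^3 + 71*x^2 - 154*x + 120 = (x - 5)*(x^3 - 9*x^2 + 26*x - 24) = (x - 5)*(x - 2)*(x^2 - 7*x + 12) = (x - 5)*(x - 3)*(x - 2)*(x - 4)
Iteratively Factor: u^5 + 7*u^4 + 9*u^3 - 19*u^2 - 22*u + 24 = (u + 2)*(u^4 + 5*u^3 - u^2 - 17*u + 12) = (u - 1)*(u + 2)*(u^3 + 6*u^2 + 5*u - 12) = (u - 1)*(u + 2)*(u + 4)*(u^2 + 2*u - 3) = (u - 1)*(u + 2)*(u + 3)*(u + 4)*(u - 1)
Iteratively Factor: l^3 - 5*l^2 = (l - 5)*(l^2) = l*(l - 5)*(l)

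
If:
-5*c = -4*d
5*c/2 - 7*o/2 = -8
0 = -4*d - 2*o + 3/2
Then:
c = -43/90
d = -43/72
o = 35/18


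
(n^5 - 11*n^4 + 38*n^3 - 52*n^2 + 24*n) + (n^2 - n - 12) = n^5 - 11*n^4 + 38*n^3 - 51*n^2 + 23*n - 12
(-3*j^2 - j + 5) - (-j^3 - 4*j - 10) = j^3 - 3*j^2 + 3*j + 15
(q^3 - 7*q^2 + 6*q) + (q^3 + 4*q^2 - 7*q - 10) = 2*q^3 - 3*q^2 - q - 10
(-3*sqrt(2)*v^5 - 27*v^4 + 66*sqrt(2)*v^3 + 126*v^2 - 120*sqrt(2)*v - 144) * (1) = -3*sqrt(2)*v^5 - 27*v^4 + 66*sqrt(2)*v^3 + 126*v^2 - 120*sqrt(2)*v - 144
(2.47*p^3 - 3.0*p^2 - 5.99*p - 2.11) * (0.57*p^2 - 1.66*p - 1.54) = 1.4079*p^5 - 5.8102*p^4 - 2.2381*p^3 + 13.3607*p^2 + 12.7272*p + 3.2494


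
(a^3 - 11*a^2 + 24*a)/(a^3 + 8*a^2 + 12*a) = (a^2 - 11*a + 24)/(a^2 + 8*a + 12)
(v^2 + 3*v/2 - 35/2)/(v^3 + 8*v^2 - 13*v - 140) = (v - 7/2)/(v^2 + 3*v - 28)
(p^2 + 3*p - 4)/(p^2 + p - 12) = (p - 1)/(p - 3)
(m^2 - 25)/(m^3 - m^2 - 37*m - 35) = (m - 5)/(m^2 - 6*m - 7)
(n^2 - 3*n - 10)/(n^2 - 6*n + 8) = (n^2 - 3*n - 10)/(n^2 - 6*n + 8)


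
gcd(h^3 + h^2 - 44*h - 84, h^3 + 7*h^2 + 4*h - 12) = h^2 + 8*h + 12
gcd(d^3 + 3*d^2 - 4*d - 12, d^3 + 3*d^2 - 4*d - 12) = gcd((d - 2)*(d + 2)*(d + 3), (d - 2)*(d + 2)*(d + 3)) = d^3 + 3*d^2 - 4*d - 12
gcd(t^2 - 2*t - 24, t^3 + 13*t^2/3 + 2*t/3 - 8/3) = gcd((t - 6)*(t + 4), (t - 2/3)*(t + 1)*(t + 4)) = t + 4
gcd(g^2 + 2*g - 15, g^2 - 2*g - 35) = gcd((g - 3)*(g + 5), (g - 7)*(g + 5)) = g + 5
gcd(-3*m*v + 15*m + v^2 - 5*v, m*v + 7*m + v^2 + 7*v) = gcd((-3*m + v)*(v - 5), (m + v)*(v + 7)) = 1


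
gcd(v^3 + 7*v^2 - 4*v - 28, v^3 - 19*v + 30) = v - 2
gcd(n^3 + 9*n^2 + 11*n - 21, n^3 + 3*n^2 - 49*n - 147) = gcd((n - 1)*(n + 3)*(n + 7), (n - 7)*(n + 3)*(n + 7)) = n^2 + 10*n + 21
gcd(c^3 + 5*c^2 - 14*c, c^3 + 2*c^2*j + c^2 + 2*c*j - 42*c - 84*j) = c + 7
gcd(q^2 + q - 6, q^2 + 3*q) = q + 3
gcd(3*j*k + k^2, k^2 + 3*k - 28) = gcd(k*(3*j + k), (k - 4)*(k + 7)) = 1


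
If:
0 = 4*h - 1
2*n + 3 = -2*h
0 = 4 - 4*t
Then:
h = 1/4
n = -7/4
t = 1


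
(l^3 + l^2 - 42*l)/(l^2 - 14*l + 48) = l*(l + 7)/(l - 8)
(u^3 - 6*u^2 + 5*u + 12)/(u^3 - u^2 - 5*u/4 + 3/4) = 4*(u^2 - 7*u + 12)/(4*u^2 - 8*u + 3)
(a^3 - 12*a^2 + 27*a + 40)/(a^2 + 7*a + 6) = (a^2 - 13*a + 40)/(a + 6)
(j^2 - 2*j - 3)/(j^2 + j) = (j - 3)/j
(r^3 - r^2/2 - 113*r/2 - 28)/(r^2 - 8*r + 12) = (2*r^3 - r^2 - 113*r - 56)/(2*(r^2 - 8*r + 12))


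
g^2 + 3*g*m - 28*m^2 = (g - 4*m)*(g + 7*m)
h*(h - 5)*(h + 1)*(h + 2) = h^4 - 2*h^3 - 13*h^2 - 10*h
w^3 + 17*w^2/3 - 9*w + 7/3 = (w - 1)*(w - 1/3)*(w + 7)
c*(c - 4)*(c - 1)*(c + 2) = c^4 - 3*c^3 - 6*c^2 + 8*c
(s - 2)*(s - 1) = s^2 - 3*s + 2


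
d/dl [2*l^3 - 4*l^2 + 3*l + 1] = 6*l^2 - 8*l + 3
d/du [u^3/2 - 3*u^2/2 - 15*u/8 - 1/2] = 3*u^2/2 - 3*u - 15/8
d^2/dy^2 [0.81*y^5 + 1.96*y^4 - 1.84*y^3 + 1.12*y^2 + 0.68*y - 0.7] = 16.2*y^3 + 23.52*y^2 - 11.04*y + 2.24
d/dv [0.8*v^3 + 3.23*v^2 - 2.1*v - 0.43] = 2.4*v^2 + 6.46*v - 2.1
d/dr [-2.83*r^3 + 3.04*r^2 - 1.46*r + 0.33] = -8.49*r^2 + 6.08*r - 1.46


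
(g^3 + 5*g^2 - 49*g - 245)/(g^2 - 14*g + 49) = (g^2 + 12*g + 35)/(g - 7)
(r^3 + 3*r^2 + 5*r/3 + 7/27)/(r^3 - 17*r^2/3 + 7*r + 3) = (9*r^2 + 24*r + 7)/(9*(r^2 - 6*r + 9))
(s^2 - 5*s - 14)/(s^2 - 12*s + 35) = (s + 2)/(s - 5)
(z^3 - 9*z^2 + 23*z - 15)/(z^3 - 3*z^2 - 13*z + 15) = (z - 3)/(z + 3)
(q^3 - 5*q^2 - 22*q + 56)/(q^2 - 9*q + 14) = q + 4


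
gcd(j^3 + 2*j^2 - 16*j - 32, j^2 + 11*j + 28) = j + 4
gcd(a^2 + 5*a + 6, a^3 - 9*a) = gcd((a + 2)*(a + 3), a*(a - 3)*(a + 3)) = a + 3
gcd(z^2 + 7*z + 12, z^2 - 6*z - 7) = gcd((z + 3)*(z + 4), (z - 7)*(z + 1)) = 1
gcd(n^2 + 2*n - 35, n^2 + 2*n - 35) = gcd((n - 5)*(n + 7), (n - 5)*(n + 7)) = n^2 + 2*n - 35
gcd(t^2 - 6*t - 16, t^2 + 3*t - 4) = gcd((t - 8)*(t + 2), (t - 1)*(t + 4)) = 1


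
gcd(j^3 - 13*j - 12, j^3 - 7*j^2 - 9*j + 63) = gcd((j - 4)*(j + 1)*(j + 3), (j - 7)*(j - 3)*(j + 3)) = j + 3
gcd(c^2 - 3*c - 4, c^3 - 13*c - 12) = c^2 - 3*c - 4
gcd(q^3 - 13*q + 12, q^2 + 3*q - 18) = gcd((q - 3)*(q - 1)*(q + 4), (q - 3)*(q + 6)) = q - 3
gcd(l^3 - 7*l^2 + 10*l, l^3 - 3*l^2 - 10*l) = l^2 - 5*l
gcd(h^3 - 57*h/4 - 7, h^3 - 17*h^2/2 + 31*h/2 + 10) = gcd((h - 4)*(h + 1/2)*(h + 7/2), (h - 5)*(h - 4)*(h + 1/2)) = h^2 - 7*h/2 - 2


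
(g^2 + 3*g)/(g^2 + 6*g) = (g + 3)/(g + 6)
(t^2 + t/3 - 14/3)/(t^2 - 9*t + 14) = (t + 7/3)/(t - 7)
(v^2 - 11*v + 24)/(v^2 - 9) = (v - 8)/(v + 3)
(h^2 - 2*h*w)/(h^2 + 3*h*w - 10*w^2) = h/(h + 5*w)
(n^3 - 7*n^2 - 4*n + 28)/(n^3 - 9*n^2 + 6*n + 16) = (n^2 - 5*n - 14)/(n^2 - 7*n - 8)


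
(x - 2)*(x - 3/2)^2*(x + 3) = x^4 - 2*x^3 - 27*x^2/4 + 81*x/4 - 27/2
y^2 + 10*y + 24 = (y + 4)*(y + 6)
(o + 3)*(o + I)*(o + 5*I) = o^3 + 3*o^2 + 6*I*o^2 - 5*o + 18*I*o - 15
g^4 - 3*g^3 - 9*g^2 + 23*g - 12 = (g - 4)*(g - 1)^2*(g + 3)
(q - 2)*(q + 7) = q^2 + 5*q - 14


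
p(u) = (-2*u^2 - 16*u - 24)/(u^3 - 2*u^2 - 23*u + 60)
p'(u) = (-4*u - 16)/(u^3 - 2*u^2 - 23*u + 60) + (-3*u^2 + 4*u + 23)*(-2*u^2 - 16*u - 24)/(u^3 - 2*u^2 - 23*u + 60)^2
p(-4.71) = 0.36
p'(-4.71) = -1.00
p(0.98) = -1.14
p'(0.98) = -1.30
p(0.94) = -1.09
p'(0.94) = -1.23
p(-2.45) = 0.04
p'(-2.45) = -0.07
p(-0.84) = -0.15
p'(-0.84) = -0.20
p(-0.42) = -0.25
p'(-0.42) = -0.28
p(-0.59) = -0.21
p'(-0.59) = -0.24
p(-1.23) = -0.09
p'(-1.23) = -0.15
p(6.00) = -2.91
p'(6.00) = 2.08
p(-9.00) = 0.07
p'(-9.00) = 0.00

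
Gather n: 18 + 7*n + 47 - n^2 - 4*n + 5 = -n^2 + 3*n + 70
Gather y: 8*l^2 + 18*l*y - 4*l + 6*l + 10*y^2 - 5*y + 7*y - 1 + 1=8*l^2 + 2*l + 10*y^2 + y*(18*l + 2)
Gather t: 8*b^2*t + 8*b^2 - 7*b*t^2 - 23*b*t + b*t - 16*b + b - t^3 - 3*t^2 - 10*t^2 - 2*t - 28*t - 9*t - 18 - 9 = 8*b^2 - 15*b - t^3 + t^2*(-7*b - 13) + t*(8*b^2 - 22*b - 39) - 27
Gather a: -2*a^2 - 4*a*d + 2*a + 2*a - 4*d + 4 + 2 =-2*a^2 + a*(4 - 4*d) - 4*d + 6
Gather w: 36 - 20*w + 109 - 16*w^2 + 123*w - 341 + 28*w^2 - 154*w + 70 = 12*w^2 - 51*w - 126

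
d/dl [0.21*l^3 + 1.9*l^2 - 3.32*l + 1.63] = 0.63*l^2 + 3.8*l - 3.32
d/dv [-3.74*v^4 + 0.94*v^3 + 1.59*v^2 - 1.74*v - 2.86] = -14.96*v^3 + 2.82*v^2 + 3.18*v - 1.74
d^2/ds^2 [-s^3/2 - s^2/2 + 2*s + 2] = -3*s - 1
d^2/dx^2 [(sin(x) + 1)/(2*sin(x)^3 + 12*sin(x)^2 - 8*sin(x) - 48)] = (-4*sin(x)^7 - 27*sin(x)^6 - 112*sin(x)^5 - 424*sin(x)^4 - 832*sin(x)^3 - 16*sin(x)^2 + 384*sin(x) + 128)/(2*(sin(x)^3 + 6*sin(x)^2 - 4*sin(x) - 24)^3)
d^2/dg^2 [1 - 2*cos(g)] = 2*cos(g)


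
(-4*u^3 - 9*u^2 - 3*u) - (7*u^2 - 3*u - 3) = -4*u^3 - 16*u^2 + 3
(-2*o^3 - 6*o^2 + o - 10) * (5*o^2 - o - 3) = -10*o^5 - 28*o^4 + 17*o^3 - 33*o^2 + 7*o + 30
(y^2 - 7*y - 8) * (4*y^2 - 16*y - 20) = 4*y^4 - 44*y^3 + 60*y^2 + 268*y + 160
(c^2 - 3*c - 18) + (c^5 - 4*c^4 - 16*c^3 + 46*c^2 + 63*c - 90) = c^5 - 4*c^4 - 16*c^3 + 47*c^2 + 60*c - 108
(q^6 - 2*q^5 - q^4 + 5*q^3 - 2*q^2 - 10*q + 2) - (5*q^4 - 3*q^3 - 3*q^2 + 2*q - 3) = q^6 - 2*q^5 - 6*q^4 + 8*q^3 + q^2 - 12*q + 5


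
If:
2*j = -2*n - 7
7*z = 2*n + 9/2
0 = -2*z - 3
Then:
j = 4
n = -15/2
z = -3/2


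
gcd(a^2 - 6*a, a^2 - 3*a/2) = a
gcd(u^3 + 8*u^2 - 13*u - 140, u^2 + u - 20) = u^2 + u - 20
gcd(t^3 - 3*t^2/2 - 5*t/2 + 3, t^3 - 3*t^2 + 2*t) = t^2 - 3*t + 2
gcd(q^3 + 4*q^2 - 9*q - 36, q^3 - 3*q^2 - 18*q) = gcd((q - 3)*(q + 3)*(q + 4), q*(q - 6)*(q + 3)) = q + 3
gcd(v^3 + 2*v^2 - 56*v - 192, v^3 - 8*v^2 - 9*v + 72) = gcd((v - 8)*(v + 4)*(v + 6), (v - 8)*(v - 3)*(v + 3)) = v - 8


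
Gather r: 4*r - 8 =4*r - 8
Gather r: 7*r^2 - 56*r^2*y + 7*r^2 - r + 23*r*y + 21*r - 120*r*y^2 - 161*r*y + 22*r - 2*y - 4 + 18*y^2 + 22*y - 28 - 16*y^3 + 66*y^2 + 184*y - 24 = r^2*(14 - 56*y) + r*(-120*y^2 - 138*y + 42) - 16*y^3 + 84*y^2 + 204*y - 56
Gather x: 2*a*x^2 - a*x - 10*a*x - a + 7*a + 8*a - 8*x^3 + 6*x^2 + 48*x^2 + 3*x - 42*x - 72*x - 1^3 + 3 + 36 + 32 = 14*a - 8*x^3 + x^2*(2*a + 54) + x*(-11*a - 111) + 70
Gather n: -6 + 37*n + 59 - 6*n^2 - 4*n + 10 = -6*n^2 + 33*n + 63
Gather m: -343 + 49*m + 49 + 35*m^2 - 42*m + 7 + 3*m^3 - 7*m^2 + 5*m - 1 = 3*m^3 + 28*m^2 + 12*m - 288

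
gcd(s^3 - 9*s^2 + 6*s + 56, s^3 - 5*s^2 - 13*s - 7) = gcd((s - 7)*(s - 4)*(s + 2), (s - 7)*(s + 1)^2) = s - 7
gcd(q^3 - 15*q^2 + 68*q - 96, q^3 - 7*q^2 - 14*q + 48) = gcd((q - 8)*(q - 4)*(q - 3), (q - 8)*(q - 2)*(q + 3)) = q - 8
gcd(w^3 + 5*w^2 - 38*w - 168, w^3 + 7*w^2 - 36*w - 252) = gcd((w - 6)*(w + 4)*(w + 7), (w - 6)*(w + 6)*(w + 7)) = w^2 + w - 42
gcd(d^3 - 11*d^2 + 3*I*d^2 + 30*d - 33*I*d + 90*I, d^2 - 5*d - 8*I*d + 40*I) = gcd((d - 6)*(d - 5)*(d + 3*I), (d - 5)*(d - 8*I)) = d - 5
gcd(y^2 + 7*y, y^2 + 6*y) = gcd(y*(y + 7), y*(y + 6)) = y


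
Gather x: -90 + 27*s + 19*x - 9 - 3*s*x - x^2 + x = 27*s - x^2 + x*(20 - 3*s) - 99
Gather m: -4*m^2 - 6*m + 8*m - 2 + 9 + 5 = -4*m^2 + 2*m + 12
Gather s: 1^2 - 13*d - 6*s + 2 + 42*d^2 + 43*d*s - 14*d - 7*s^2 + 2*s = 42*d^2 - 27*d - 7*s^2 + s*(43*d - 4) + 3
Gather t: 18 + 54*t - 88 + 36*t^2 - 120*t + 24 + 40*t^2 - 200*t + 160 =76*t^2 - 266*t + 114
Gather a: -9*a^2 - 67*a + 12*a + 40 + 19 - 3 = -9*a^2 - 55*a + 56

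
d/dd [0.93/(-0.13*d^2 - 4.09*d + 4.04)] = (0.2418*d + 3.8037)/(0.13*d^2 + 4.09*d - 4.04)^2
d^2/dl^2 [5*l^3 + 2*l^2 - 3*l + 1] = 30*l + 4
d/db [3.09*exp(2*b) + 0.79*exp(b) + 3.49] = (6.18*exp(b) + 0.79)*exp(b)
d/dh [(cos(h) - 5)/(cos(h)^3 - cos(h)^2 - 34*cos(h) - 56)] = (23*cos(h)/2 - 8*cos(2*h) + cos(3*h)/2 + 218)*sin(h)/(-cos(h)^3 + cos(h)^2 + 34*cos(h) + 56)^2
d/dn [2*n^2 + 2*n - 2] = 4*n + 2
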